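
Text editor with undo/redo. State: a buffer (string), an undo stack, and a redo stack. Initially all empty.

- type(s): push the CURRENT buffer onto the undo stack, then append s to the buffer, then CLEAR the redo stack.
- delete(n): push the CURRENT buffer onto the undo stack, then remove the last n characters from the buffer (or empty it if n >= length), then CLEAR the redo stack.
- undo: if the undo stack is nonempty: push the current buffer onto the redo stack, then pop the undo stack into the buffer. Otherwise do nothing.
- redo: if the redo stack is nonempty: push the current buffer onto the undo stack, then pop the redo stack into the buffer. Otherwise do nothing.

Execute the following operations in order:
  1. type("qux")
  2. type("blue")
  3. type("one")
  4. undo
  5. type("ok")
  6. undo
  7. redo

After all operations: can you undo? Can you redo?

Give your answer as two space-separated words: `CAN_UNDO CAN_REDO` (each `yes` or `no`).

Answer: yes no

Derivation:
After op 1 (type): buf='qux' undo_depth=1 redo_depth=0
After op 2 (type): buf='quxblue' undo_depth=2 redo_depth=0
After op 3 (type): buf='quxblueone' undo_depth=3 redo_depth=0
After op 4 (undo): buf='quxblue' undo_depth=2 redo_depth=1
After op 5 (type): buf='quxblueok' undo_depth=3 redo_depth=0
After op 6 (undo): buf='quxblue' undo_depth=2 redo_depth=1
After op 7 (redo): buf='quxblueok' undo_depth=3 redo_depth=0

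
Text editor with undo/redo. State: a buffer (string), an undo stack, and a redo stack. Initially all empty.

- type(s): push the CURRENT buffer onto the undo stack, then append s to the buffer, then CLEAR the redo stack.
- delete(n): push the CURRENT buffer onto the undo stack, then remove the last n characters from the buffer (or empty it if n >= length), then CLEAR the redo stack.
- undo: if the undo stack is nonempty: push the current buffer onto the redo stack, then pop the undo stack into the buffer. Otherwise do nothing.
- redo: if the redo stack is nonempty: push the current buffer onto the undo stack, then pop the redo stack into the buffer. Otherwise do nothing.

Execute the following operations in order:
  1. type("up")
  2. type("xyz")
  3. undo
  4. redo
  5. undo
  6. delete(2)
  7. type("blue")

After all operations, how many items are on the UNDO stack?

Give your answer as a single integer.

Answer: 3

Derivation:
After op 1 (type): buf='up' undo_depth=1 redo_depth=0
After op 2 (type): buf='upxyz' undo_depth=2 redo_depth=0
After op 3 (undo): buf='up' undo_depth=1 redo_depth=1
After op 4 (redo): buf='upxyz' undo_depth=2 redo_depth=0
After op 5 (undo): buf='up' undo_depth=1 redo_depth=1
After op 6 (delete): buf='(empty)' undo_depth=2 redo_depth=0
After op 7 (type): buf='blue' undo_depth=3 redo_depth=0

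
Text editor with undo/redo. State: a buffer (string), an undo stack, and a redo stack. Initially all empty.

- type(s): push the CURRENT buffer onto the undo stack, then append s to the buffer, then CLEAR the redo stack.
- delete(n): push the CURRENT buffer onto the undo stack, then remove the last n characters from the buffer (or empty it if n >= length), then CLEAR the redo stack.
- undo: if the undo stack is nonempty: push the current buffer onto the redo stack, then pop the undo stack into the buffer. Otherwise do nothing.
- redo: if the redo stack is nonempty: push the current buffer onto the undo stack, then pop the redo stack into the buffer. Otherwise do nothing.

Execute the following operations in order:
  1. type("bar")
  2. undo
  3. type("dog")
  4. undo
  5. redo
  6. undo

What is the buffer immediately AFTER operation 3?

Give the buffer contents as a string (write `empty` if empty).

After op 1 (type): buf='bar' undo_depth=1 redo_depth=0
After op 2 (undo): buf='(empty)' undo_depth=0 redo_depth=1
After op 3 (type): buf='dog' undo_depth=1 redo_depth=0

Answer: dog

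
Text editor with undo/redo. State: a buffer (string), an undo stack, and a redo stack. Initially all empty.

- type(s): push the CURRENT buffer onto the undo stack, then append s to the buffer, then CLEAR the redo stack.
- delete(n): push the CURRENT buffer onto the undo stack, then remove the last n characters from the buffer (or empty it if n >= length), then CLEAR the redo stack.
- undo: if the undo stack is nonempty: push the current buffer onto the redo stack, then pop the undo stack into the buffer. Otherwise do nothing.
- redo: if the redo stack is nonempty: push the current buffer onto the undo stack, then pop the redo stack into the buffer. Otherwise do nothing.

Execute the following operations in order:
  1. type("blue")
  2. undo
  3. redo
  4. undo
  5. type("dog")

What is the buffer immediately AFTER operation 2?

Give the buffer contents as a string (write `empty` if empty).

Answer: empty

Derivation:
After op 1 (type): buf='blue' undo_depth=1 redo_depth=0
After op 2 (undo): buf='(empty)' undo_depth=0 redo_depth=1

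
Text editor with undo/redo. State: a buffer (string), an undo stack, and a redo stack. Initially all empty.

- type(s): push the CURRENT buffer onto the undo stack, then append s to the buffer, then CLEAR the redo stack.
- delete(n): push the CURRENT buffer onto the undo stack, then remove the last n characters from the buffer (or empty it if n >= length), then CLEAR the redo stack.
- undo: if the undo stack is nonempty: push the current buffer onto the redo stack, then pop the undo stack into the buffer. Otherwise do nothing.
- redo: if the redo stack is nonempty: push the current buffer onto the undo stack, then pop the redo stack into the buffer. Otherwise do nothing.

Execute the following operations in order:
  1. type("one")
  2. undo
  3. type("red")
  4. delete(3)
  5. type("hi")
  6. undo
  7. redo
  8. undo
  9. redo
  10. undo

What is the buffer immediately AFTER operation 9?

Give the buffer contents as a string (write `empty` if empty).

Answer: hi

Derivation:
After op 1 (type): buf='one' undo_depth=1 redo_depth=0
After op 2 (undo): buf='(empty)' undo_depth=0 redo_depth=1
After op 3 (type): buf='red' undo_depth=1 redo_depth=0
After op 4 (delete): buf='(empty)' undo_depth=2 redo_depth=0
After op 5 (type): buf='hi' undo_depth=3 redo_depth=0
After op 6 (undo): buf='(empty)' undo_depth=2 redo_depth=1
After op 7 (redo): buf='hi' undo_depth=3 redo_depth=0
After op 8 (undo): buf='(empty)' undo_depth=2 redo_depth=1
After op 9 (redo): buf='hi' undo_depth=3 redo_depth=0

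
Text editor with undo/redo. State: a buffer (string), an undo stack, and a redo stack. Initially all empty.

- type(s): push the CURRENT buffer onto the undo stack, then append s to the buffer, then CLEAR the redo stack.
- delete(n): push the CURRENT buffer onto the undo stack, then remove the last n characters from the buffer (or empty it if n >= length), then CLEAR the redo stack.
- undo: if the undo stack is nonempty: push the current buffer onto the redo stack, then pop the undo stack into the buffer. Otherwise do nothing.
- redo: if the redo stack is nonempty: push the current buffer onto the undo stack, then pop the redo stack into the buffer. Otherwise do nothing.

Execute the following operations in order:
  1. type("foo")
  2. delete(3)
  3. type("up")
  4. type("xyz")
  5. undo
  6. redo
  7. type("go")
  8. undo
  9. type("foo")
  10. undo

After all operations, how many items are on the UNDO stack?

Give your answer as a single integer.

After op 1 (type): buf='foo' undo_depth=1 redo_depth=0
After op 2 (delete): buf='(empty)' undo_depth=2 redo_depth=0
After op 3 (type): buf='up' undo_depth=3 redo_depth=0
After op 4 (type): buf='upxyz' undo_depth=4 redo_depth=0
After op 5 (undo): buf='up' undo_depth=3 redo_depth=1
After op 6 (redo): buf='upxyz' undo_depth=4 redo_depth=0
After op 7 (type): buf='upxyzgo' undo_depth=5 redo_depth=0
After op 8 (undo): buf='upxyz' undo_depth=4 redo_depth=1
After op 9 (type): buf='upxyzfoo' undo_depth=5 redo_depth=0
After op 10 (undo): buf='upxyz' undo_depth=4 redo_depth=1

Answer: 4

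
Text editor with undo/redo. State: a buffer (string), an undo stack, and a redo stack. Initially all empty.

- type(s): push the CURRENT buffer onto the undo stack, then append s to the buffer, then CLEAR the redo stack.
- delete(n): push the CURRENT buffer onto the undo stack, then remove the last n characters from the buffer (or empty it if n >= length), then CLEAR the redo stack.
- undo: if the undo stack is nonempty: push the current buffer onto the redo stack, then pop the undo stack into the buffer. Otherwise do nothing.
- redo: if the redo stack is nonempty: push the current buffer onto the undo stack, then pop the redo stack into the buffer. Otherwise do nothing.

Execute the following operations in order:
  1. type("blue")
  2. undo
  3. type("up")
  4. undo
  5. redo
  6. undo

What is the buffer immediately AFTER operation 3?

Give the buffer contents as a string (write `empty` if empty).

Answer: up

Derivation:
After op 1 (type): buf='blue' undo_depth=1 redo_depth=0
After op 2 (undo): buf='(empty)' undo_depth=0 redo_depth=1
After op 3 (type): buf='up' undo_depth=1 redo_depth=0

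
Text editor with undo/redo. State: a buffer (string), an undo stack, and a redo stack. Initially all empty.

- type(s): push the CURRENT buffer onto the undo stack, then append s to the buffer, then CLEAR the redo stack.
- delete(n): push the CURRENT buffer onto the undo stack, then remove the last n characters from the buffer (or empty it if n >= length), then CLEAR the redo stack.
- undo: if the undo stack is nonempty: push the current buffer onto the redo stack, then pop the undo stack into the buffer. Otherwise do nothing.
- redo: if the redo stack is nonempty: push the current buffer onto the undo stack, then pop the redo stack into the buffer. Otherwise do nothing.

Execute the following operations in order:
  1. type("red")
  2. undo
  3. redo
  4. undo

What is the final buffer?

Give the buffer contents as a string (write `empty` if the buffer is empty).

After op 1 (type): buf='red' undo_depth=1 redo_depth=0
After op 2 (undo): buf='(empty)' undo_depth=0 redo_depth=1
After op 3 (redo): buf='red' undo_depth=1 redo_depth=0
After op 4 (undo): buf='(empty)' undo_depth=0 redo_depth=1

Answer: empty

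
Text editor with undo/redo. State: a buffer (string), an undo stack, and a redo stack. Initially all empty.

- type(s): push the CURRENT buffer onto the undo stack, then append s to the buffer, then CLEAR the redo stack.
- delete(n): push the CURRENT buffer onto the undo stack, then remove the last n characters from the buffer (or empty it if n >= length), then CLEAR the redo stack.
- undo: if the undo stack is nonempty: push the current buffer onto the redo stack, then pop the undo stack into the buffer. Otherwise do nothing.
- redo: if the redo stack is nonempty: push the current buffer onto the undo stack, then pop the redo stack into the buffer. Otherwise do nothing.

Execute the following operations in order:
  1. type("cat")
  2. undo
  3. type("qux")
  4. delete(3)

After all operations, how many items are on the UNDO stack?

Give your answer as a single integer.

After op 1 (type): buf='cat' undo_depth=1 redo_depth=0
After op 2 (undo): buf='(empty)' undo_depth=0 redo_depth=1
After op 3 (type): buf='qux' undo_depth=1 redo_depth=0
After op 4 (delete): buf='(empty)' undo_depth=2 redo_depth=0

Answer: 2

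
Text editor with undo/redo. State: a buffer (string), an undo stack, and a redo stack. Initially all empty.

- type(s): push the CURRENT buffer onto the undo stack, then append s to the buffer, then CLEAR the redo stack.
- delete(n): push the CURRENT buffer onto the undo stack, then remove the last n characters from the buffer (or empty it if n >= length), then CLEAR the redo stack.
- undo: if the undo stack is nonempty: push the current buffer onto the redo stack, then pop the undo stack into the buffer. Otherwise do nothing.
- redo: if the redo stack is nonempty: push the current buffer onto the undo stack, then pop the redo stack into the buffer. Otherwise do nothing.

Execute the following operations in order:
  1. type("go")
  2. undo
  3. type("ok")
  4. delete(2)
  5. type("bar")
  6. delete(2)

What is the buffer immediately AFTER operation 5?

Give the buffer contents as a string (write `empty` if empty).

Answer: bar

Derivation:
After op 1 (type): buf='go' undo_depth=1 redo_depth=0
After op 2 (undo): buf='(empty)' undo_depth=0 redo_depth=1
After op 3 (type): buf='ok' undo_depth=1 redo_depth=0
After op 4 (delete): buf='(empty)' undo_depth=2 redo_depth=0
After op 5 (type): buf='bar' undo_depth=3 redo_depth=0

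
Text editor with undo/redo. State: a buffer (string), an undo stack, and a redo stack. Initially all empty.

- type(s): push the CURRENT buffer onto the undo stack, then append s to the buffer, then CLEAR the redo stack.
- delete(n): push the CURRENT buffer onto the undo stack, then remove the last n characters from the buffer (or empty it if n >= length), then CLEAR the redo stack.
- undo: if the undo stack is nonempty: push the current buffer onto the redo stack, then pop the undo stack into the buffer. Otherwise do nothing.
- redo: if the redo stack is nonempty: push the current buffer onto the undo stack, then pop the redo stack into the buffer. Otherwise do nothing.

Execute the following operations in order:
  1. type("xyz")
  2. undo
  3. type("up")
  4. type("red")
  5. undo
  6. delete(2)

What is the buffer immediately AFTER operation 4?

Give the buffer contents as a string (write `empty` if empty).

Answer: upred

Derivation:
After op 1 (type): buf='xyz' undo_depth=1 redo_depth=0
After op 2 (undo): buf='(empty)' undo_depth=0 redo_depth=1
After op 3 (type): buf='up' undo_depth=1 redo_depth=0
After op 4 (type): buf='upred' undo_depth=2 redo_depth=0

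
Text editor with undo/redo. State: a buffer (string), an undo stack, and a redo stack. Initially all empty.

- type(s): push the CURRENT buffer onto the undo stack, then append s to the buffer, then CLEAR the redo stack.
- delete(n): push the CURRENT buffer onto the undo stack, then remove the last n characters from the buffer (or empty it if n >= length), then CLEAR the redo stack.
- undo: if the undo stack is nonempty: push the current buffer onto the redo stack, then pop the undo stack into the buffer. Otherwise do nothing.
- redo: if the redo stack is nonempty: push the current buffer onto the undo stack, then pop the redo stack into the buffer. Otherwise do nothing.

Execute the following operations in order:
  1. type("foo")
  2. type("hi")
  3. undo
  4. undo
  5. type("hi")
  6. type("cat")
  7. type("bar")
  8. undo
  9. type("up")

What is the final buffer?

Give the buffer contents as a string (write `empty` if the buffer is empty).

Answer: hicatup

Derivation:
After op 1 (type): buf='foo' undo_depth=1 redo_depth=0
After op 2 (type): buf='foohi' undo_depth=2 redo_depth=0
After op 3 (undo): buf='foo' undo_depth=1 redo_depth=1
After op 4 (undo): buf='(empty)' undo_depth=0 redo_depth=2
After op 5 (type): buf='hi' undo_depth=1 redo_depth=0
After op 6 (type): buf='hicat' undo_depth=2 redo_depth=0
After op 7 (type): buf='hicatbar' undo_depth=3 redo_depth=0
After op 8 (undo): buf='hicat' undo_depth=2 redo_depth=1
After op 9 (type): buf='hicatup' undo_depth=3 redo_depth=0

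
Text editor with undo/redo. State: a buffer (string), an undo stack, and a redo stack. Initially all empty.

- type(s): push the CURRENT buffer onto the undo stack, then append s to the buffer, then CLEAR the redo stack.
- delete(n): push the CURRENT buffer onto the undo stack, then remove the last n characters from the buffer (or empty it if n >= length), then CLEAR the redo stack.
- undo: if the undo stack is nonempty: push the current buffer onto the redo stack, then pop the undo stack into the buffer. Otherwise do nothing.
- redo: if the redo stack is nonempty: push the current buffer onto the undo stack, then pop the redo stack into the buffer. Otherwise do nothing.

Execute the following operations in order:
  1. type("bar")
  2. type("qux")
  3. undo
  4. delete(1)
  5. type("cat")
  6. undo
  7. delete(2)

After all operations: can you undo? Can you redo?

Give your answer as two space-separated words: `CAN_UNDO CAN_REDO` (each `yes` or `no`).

Answer: yes no

Derivation:
After op 1 (type): buf='bar' undo_depth=1 redo_depth=0
After op 2 (type): buf='barqux' undo_depth=2 redo_depth=0
After op 3 (undo): buf='bar' undo_depth=1 redo_depth=1
After op 4 (delete): buf='ba' undo_depth=2 redo_depth=0
After op 5 (type): buf='bacat' undo_depth=3 redo_depth=0
After op 6 (undo): buf='ba' undo_depth=2 redo_depth=1
After op 7 (delete): buf='(empty)' undo_depth=3 redo_depth=0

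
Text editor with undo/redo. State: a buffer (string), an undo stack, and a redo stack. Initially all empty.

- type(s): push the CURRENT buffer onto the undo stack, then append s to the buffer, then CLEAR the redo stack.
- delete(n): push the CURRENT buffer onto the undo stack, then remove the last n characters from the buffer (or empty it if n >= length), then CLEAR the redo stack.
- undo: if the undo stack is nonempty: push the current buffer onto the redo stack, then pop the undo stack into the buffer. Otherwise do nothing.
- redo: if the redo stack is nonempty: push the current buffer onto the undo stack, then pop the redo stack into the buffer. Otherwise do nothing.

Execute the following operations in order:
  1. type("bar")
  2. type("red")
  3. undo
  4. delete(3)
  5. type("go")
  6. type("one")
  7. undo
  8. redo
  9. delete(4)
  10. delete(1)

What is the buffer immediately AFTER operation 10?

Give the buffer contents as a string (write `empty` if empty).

After op 1 (type): buf='bar' undo_depth=1 redo_depth=0
After op 2 (type): buf='barred' undo_depth=2 redo_depth=0
After op 3 (undo): buf='bar' undo_depth=1 redo_depth=1
After op 4 (delete): buf='(empty)' undo_depth=2 redo_depth=0
After op 5 (type): buf='go' undo_depth=3 redo_depth=0
After op 6 (type): buf='goone' undo_depth=4 redo_depth=0
After op 7 (undo): buf='go' undo_depth=3 redo_depth=1
After op 8 (redo): buf='goone' undo_depth=4 redo_depth=0
After op 9 (delete): buf='g' undo_depth=5 redo_depth=0
After op 10 (delete): buf='(empty)' undo_depth=6 redo_depth=0

Answer: empty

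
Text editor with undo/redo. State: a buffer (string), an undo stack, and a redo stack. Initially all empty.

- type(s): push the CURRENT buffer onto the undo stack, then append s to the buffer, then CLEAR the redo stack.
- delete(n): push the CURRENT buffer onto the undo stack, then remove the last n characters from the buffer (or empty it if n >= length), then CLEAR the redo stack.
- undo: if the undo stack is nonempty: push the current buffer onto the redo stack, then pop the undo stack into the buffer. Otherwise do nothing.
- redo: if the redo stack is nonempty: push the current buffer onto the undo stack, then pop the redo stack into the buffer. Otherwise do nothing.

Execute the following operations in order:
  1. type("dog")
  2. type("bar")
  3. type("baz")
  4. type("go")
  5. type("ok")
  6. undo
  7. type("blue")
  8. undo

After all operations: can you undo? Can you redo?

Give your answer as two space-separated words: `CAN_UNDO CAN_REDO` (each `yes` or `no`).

Answer: yes yes

Derivation:
After op 1 (type): buf='dog' undo_depth=1 redo_depth=0
After op 2 (type): buf='dogbar' undo_depth=2 redo_depth=0
After op 3 (type): buf='dogbarbaz' undo_depth=3 redo_depth=0
After op 4 (type): buf='dogbarbazgo' undo_depth=4 redo_depth=0
After op 5 (type): buf='dogbarbazgook' undo_depth=5 redo_depth=0
After op 6 (undo): buf='dogbarbazgo' undo_depth=4 redo_depth=1
After op 7 (type): buf='dogbarbazgoblue' undo_depth=5 redo_depth=0
After op 8 (undo): buf='dogbarbazgo' undo_depth=4 redo_depth=1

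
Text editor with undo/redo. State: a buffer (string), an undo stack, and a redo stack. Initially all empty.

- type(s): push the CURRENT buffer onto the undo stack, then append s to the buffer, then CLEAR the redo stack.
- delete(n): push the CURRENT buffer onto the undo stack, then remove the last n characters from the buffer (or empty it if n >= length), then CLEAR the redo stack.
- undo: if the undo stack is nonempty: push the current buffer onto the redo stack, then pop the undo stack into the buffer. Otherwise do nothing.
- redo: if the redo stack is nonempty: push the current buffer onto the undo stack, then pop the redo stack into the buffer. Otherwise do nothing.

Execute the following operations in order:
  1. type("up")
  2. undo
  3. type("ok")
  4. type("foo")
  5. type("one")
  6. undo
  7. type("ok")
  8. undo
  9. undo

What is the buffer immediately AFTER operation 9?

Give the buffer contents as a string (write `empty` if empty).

After op 1 (type): buf='up' undo_depth=1 redo_depth=0
After op 2 (undo): buf='(empty)' undo_depth=0 redo_depth=1
After op 3 (type): buf='ok' undo_depth=1 redo_depth=0
After op 4 (type): buf='okfoo' undo_depth=2 redo_depth=0
After op 5 (type): buf='okfooone' undo_depth=3 redo_depth=0
After op 6 (undo): buf='okfoo' undo_depth=2 redo_depth=1
After op 7 (type): buf='okfoook' undo_depth=3 redo_depth=0
After op 8 (undo): buf='okfoo' undo_depth=2 redo_depth=1
After op 9 (undo): buf='ok' undo_depth=1 redo_depth=2

Answer: ok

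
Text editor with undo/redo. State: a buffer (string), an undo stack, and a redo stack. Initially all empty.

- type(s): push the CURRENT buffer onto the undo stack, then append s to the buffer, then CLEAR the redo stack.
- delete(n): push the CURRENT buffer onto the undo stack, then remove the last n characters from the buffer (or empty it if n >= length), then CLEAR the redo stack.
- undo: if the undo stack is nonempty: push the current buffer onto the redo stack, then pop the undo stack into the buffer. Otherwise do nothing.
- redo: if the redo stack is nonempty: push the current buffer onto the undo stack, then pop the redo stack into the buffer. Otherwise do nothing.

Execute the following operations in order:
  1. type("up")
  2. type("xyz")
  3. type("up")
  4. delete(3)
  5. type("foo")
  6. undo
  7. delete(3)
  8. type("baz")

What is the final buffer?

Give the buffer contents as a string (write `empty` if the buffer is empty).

After op 1 (type): buf='up' undo_depth=1 redo_depth=0
After op 2 (type): buf='upxyz' undo_depth=2 redo_depth=0
After op 3 (type): buf='upxyzup' undo_depth=3 redo_depth=0
After op 4 (delete): buf='upxy' undo_depth=4 redo_depth=0
After op 5 (type): buf='upxyfoo' undo_depth=5 redo_depth=0
After op 6 (undo): buf='upxy' undo_depth=4 redo_depth=1
After op 7 (delete): buf='u' undo_depth=5 redo_depth=0
After op 8 (type): buf='ubaz' undo_depth=6 redo_depth=0

Answer: ubaz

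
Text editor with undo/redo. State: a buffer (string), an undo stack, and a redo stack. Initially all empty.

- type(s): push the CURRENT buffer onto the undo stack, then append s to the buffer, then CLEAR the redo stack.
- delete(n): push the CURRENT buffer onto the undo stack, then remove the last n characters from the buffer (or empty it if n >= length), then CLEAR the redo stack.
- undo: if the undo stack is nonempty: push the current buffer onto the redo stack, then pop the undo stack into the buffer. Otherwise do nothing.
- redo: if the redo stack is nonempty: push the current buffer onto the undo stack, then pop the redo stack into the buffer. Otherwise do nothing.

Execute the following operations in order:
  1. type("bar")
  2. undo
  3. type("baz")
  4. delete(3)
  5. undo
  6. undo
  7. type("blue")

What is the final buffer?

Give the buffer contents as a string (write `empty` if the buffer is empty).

After op 1 (type): buf='bar' undo_depth=1 redo_depth=0
After op 2 (undo): buf='(empty)' undo_depth=0 redo_depth=1
After op 3 (type): buf='baz' undo_depth=1 redo_depth=0
After op 4 (delete): buf='(empty)' undo_depth=2 redo_depth=0
After op 5 (undo): buf='baz' undo_depth=1 redo_depth=1
After op 6 (undo): buf='(empty)' undo_depth=0 redo_depth=2
After op 7 (type): buf='blue' undo_depth=1 redo_depth=0

Answer: blue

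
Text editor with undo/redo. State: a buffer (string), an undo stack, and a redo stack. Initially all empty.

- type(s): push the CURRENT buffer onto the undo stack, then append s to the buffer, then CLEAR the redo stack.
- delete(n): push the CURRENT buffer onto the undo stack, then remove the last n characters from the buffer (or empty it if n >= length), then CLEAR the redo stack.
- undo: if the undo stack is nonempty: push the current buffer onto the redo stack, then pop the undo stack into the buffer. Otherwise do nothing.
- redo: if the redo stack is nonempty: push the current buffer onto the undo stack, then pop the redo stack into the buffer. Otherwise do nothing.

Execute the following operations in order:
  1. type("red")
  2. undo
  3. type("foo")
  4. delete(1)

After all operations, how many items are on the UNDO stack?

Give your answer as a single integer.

After op 1 (type): buf='red' undo_depth=1 redo_depth=0
After op 2 (undo): buf='(empty)' undo_depth=0 redo_depth=1
After op 3 (type): buf='foo' undo_depth=1 redo_depth=0
After op 4 (delete): buf='fo' undo_depth=2 redo_depth=0

Answer: 2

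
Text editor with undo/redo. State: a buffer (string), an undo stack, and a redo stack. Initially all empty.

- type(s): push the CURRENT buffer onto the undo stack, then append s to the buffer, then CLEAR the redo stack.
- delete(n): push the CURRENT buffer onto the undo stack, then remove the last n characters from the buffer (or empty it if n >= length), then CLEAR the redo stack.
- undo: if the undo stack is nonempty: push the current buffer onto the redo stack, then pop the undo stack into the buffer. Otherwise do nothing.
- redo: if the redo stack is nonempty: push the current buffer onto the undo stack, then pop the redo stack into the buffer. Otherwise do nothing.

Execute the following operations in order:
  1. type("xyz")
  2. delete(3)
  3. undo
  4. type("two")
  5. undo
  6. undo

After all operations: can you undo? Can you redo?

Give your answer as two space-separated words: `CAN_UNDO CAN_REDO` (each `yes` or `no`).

Answer: no yes

Derivation:
After op 1 (type): buf='xyz' undo_depth=1 redo_depth=0
After op 2 (delete): buf='(empty)' undo_depth=2 redo_depth=0
After op 3 (undo): buf='xyz' undo_depth=1 redo_depth=1
After op 4 (type): buf='xyztwo' undo_depth=2 redo_depth=0
After op 5 (undo): buf='xyz' undo_depth=1 redo_depth=1
After op 6 (undo): buf='(empty)' undo_depth=0 redo_depth=2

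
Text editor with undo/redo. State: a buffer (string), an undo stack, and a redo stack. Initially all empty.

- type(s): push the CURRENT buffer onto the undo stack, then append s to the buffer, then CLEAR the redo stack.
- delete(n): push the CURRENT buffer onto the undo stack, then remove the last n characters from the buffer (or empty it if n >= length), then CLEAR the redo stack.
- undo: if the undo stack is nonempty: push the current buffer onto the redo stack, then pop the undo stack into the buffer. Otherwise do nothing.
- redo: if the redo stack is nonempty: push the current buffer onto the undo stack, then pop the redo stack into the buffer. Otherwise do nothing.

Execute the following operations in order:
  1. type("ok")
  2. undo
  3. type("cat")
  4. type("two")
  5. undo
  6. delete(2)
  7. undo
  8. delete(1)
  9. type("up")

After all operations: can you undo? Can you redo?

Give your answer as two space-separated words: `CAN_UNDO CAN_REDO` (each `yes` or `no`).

Answer: yes no

Derivation:
After op 1 (type): buf='ok' undo_depth=1 redo_depth=0
After op 2 (undo): buf='(empty)' undo_depth=0 redo_depth=1
After op 3 (type): buf='cat' undo_depth=1 redo_depth=0
After op 4 (type): buf='cattwo' undo_depth=2 redo_depth=0
After op 5 (undo): buf='cat' undo_depth=1 redo_depth=1
After op 6 (delete): buf='c' undo_depth=2 redo_depth=0
After op 7 (undo): buf='cat' undo_depth=1 redo_depth=1
After op 8 (delete): buf='ca' undo_depth=2 redo_depth=0
After op 9 (type): buf='caup' undo_depth=3 redo_depth=0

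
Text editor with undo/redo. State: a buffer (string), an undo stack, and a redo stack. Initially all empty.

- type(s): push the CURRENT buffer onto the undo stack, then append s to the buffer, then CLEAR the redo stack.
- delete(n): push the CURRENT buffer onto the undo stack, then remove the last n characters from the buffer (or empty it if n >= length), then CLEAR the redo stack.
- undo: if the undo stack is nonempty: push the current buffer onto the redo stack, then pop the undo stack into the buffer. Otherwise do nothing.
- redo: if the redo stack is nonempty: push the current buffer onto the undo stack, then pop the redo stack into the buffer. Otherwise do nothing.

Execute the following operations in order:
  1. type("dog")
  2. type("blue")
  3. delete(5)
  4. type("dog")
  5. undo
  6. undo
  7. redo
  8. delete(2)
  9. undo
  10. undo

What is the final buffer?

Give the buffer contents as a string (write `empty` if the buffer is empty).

After op 1 (type): buf='dog' undo_depth=1 redo_depth=0
After op 2 (type): buf='dogblue' undo_depth=2 redo_depth=0
After op 3 (delete): buf='do' undo_depth=3 redo_depth=0
After op 4 (type): buf='dodog' undo_depth=4 redo_depth=0
After op 5 (undo): buf='do' undo_depth=3 redo_depth=1
After op 6 (undo): buf='dogblue' undo_depth=2 redo_depth=2
After op 7 (redo): buf='do' undo_depth=3 redo_depth=1
After op 8 (delete): buf='(empty)' undo_depth=4 redo_depth=0
After op 9 (undo): buf='do' undo_depth=3 redo_depth=1
After op 10 (undo): buf='dogblue' undo_depth=2 redo_depth=2

Answer: dogblue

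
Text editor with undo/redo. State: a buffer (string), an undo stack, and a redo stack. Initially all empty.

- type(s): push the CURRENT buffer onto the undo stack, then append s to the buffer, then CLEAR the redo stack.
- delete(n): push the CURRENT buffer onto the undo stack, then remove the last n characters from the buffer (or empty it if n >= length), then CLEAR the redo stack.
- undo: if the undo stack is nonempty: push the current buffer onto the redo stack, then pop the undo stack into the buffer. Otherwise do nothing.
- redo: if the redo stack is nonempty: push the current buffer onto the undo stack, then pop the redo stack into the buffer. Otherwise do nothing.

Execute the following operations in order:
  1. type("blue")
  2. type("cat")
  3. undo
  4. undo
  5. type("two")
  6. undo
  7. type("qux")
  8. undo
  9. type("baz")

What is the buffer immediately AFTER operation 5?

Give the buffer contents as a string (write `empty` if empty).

After op 1 (type): buf='blue' undo_depth=1 redo_depth=0
After op 2 (type): buf='bluecat' undo_depth=2 redo_depth=0
After op 3 (undo): buf='blue' undo_depth=1 redo_depth=1
After op 4 (undo): buf='(empty)' undo_depth=0 redo_depth=2
After op 5 (type): buf='two' undo_depth=1 redo_depth=0

Answer: two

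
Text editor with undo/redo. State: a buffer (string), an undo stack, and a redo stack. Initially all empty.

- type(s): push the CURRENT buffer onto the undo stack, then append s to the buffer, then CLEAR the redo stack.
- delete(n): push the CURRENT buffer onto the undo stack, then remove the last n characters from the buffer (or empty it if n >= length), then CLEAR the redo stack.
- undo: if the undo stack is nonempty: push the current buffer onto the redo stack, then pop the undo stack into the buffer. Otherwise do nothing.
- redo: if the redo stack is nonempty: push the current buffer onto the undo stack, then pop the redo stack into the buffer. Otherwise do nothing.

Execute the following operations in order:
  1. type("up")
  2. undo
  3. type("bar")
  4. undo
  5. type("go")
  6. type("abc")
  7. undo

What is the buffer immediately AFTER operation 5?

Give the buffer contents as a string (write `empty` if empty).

Answer: go

Derivation:
After op 1 (type): buf='up' undo_depth=1 redo_depth=0
After op 2 (undo): buf='(empty)' undo_depth=0 redo_depth=1
After op 3 (type): buf='bar' undo_depth=1 redo_depth=0
After op 4 (undo): buf='(empty)' undo_depth=0 redo_depth=1
After op 5 (type): buf='go' undo_depth=1 redo_depth=0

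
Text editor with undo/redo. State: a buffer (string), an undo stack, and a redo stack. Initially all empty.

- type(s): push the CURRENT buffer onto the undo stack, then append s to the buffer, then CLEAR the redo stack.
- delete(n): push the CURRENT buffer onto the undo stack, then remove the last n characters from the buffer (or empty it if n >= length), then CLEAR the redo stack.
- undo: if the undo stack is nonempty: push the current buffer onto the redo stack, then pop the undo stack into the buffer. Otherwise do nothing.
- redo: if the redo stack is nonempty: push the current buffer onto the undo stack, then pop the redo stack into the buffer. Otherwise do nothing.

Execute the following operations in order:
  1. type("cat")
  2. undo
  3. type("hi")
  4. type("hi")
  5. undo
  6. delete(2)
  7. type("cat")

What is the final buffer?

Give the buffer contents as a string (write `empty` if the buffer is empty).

Answer: cat

Derivation:
After op 1 (type): buf='cat' undo_depth=1 redo_depth=0
After op 2 (undo): buf='(empty)' undo_depth=0 redo_depth=1
After op 3 (type): buf='hi' undo_depth=1 redo_depth=0
After op 4 (type): buf='hihi' undo_depth=2 redo_depth=0
After op 5 (undo): buf='hi' undo_depth=1 redo_depth=1
After op 6 (delete): buf='(empty)' undo_depth=2 redo_depth=0
After op 7 (type): buf='cat' undo_depth=3 redo_depth=0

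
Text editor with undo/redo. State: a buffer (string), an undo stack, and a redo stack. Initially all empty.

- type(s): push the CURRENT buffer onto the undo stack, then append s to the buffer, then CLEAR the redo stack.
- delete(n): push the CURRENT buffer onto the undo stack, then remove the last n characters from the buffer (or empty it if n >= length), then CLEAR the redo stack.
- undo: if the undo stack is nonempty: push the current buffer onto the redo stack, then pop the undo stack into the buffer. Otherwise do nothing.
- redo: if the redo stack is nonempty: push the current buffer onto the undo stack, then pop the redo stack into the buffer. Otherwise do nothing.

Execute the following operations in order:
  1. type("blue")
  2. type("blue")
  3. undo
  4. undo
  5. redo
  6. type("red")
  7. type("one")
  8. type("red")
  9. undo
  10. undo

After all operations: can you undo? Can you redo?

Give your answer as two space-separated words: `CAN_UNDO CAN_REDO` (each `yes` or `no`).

After op 1 (type): buf='blue' undo_depth=1 redo_depth=0
After op 2 (type): buf='blueblue' undo_depth=2 redo_depth=0
After op 3 (undo): buf='blue' undo_depth=1 redo_depth=1
After op 4 (undo): buf='(empty)' undo_depth=0 redo_depth=2
After op 5 (redo): buf='blue' undo_depth=1 redo_depth=1
After op 6 (type): buf='bluered' undo_depth=2 redo_depth=0
After op 7 (type): buf='blueredone' undo_depth=3 redo_depth=0
After op 8 (type): buf='blueredonered' undo_depth=4 redo_depth=0
After op 9 (undo): buf='blueredone' undo_depth=3 redo_depth=1
After op 10 (undo): buf='bluered' undo_depth=2 redo_depth=2

Answer: yes yes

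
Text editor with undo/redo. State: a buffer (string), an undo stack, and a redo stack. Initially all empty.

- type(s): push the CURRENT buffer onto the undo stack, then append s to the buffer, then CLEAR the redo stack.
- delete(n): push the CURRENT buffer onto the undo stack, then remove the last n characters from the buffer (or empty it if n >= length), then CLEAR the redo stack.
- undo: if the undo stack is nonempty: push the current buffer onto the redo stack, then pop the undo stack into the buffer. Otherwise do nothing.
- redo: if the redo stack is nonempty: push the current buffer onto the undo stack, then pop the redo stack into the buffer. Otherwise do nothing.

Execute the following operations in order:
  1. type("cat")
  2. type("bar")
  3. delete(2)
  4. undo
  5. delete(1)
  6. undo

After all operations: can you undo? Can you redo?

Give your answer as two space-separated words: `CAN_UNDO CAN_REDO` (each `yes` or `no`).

Answer: yes yes

Derivation:
After op 1 (type): buf='cat' undo_depth=1 redo_depth=0
After op 2 (type): buf='catbar' undo_depth=2 redo_depth=0
After op 3 (delete): buf='catb' undo_depth=3 redo_depth=0
After op 4 (undo): buf='catbar' undo_depth=2 redo_depth=1
After op 5 (delete): buf='catba' undo_depth=3 redo_depth=0
After op 6 (undo): buf='catbar' undo_depth=2 redo_depth=1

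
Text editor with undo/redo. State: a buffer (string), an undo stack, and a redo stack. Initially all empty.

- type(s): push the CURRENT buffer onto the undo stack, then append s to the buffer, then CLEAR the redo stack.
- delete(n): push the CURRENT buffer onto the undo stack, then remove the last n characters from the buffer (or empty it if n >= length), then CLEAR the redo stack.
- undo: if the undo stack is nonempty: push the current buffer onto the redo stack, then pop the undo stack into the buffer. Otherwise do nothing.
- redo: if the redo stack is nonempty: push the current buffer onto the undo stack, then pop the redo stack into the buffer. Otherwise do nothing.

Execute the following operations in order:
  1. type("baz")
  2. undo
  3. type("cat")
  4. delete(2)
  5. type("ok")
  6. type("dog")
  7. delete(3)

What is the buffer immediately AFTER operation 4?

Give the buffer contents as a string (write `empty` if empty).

After op 1 (type): buf='baz' undo_depth=1 redo_depth=0
After op 2 (undo): buf='(empty)' undo_depth=0 redo_depth=1
After op 3 (type): buf='cat' undo_depth=1 redo_depth=0
After op 4 (delete): buf='c' undo_depth=2 redo_depth=0

Answer: c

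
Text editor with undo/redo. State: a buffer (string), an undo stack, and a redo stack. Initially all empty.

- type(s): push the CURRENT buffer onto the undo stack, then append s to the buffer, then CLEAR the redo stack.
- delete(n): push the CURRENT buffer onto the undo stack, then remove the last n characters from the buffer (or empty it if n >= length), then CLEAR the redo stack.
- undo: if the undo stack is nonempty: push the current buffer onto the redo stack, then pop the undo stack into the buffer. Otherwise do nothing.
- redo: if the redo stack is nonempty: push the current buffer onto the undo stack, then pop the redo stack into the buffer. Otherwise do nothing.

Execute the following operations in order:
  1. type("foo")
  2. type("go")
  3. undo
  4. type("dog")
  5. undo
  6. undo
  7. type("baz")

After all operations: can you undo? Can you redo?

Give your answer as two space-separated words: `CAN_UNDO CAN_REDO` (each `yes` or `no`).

After op 1 (type): buf='foo' undo_depth=1 redo_depth=0
After op 2 (type): buf='foogo' undo_depth=2 redo_depth=0
After op 3 (undo): buf='foo' undo_depth=1 redo_depth=1
After op 4 (type): buf='foodog' undo_depth=2 redo_depth=0
After op 5 (undo): buf='foo' undo_depth=1 redo_depth=1
After op 6 (undo): buf='(empty)' undo_depth=0 redo_depth=2
After op 7 (type): buf='baz' undo_depth=1 redo_depth=0

Answer: yes no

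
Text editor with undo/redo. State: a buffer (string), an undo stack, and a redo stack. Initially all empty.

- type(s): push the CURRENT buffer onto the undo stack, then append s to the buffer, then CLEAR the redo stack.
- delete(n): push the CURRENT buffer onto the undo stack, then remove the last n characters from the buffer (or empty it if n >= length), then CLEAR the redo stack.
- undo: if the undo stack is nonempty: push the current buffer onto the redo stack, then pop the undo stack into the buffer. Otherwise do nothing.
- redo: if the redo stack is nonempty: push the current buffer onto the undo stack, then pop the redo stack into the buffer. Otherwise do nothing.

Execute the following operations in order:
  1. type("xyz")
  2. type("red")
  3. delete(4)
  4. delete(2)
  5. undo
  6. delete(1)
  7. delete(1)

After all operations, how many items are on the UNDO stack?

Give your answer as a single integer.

Answer: 5

Derivation:
After op 1 (type): buf='xyz' undo_depth=1 redo_depth=0
After op 2 (type): buf='xyzred' undo_depth=2 redo_depth=0
After op 3 (delete): buf='xy' undo_depth=3 redo_depth=0
After op 4 (delete): buf='(empty)' undo_depth=4 redo_depth=0
After op 5 (undo): buf='xy' undo_depth=3 redo_depth=1
After op 6 (delete): buf='x' undo_depth=4 redo_depth=0
After op 7 (delete): buf='(empty)' undo_depth=5 redo_depth=0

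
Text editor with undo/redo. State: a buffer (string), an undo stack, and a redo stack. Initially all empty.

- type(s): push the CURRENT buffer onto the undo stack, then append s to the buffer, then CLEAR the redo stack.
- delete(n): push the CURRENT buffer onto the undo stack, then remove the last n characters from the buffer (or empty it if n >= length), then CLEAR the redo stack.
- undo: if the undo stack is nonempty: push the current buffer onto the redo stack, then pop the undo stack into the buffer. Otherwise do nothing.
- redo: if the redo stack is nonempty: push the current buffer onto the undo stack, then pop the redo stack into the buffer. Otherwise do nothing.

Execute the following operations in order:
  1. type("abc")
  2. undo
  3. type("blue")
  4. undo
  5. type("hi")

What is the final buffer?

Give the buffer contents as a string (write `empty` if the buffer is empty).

Answer: hi

Derivation:
After op 1 (type): buf='abc' undo_depth=1 redo_depth=0
After op 2 (undo): buf='(empty)' undo_depth=0 redo_depth=1
After op 3 (type): buf='blue' undo_depth=1 redo_depth=0
After op 4 (undo): buf='(empty)' undo_depth=0 redo_depth=1
After op 5 (type): buf='hi' undo_depth=1 redo_depth=0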